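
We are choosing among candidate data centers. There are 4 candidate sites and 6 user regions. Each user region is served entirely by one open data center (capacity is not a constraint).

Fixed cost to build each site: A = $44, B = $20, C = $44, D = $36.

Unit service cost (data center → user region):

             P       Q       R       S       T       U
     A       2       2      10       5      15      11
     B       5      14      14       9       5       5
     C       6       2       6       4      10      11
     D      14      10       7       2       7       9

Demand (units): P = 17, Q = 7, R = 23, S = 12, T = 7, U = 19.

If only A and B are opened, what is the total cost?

Total cost: 532

Each user region is assigned to its cheapest site among the open ones.
{A, B}: P→A 2·17=34, Q→A 2·7=14, R→A 10·23=230, S→A 5·12=60, T→B 5·7=35, U→B 5·19=95. Service 468; fixed 64; total 532.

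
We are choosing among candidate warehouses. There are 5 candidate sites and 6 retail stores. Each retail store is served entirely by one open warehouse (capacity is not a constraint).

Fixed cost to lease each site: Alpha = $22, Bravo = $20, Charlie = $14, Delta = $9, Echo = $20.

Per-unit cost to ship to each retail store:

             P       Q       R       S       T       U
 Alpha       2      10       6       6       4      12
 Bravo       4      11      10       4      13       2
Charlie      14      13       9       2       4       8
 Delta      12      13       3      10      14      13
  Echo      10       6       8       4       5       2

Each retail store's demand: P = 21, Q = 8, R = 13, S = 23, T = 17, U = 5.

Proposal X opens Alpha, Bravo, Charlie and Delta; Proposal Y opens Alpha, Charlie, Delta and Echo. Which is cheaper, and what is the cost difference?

Proposal X: {Alpha, Bravo, Charlie, Delta}: P→Alpha 2·21=42, Q→Alpha 10·8=80, R→Delta 3·13=39, S→Charlie 2·23=46, T→Alpha 4·17=68, U→Bravo 2·5=10. Service 285; fixed 65; total 350.
Proposal Y: {Alpha, Charlie, Delta, Echo}: P→Alpha 2·21=42, Q→Echo 6·8=48, R→Delta 3·13=39, S→Charlie 2·23=46, T→Alpha 4·17=68, U→Echo 2·5=10. Service 253; fixed 65; total 318.
Difference: |350 − 318| = 32.

Proposal Y is cheaper by 32.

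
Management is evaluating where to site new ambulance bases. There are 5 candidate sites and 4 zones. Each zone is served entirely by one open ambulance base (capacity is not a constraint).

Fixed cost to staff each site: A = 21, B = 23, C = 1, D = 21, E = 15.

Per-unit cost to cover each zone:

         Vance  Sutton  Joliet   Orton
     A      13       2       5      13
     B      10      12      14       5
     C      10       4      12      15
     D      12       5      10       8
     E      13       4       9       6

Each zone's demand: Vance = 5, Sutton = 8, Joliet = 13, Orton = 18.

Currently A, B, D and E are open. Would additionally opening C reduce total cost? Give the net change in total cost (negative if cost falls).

Current service cost with {A, B, D, E}: 221.
Adding C: each zone re-picks its cheapest; new service cost 221, saving 0.
Extra fixed cost: 1. Net change = 1 − 0 = 1.
(Totals: 301 → 302.)

No — net change +1 (cost rises by 1).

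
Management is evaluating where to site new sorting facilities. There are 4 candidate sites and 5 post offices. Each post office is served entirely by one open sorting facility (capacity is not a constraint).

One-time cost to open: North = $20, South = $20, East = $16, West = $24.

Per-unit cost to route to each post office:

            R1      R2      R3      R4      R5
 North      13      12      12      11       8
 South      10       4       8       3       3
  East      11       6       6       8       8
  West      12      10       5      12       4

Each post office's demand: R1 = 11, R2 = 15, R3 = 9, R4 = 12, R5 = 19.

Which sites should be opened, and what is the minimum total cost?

For any fixed open set, each post office goes to its cheapest open site; total = fixed + service.
{South, West}: R1→South 10·11=110, R2→South 4·15=60, R3→West 5·9=45, R4→South 3·12=36, R5→South 3·19=57. Service 308; fixed 44; total 352.
{South, East}: service 317 + fixed 36 = 353
{South}: service 335 + fixed 20 = 355
{North, South, East, West}: service 308 + fixed 80 = 388
No other subset beats 352.

Open South and West; minimum total cost 352.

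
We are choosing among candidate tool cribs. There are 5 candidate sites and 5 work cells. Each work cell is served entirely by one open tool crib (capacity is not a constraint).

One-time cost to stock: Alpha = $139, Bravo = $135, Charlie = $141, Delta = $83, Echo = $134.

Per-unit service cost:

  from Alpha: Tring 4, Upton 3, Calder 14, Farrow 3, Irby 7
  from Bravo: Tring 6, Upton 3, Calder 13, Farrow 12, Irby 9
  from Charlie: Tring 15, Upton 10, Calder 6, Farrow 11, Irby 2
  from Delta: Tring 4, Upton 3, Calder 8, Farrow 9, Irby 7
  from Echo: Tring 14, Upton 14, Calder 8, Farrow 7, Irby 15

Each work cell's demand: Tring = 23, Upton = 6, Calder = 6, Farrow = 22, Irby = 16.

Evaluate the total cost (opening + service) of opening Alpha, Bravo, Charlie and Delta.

Total cost: 742

Each work cell is assigned to its cheapest site among the open ones.
{Alpha, Bravo, Charlie, Delta}: Tring→Alpha 4·23=92, Upton→Alpha 3·6=18, Calder→Charlie 6·6=36, Farrow→Alpha 3·22=66, Irby→Charlie 2·16=32. Service 244; fixed 498; total 742.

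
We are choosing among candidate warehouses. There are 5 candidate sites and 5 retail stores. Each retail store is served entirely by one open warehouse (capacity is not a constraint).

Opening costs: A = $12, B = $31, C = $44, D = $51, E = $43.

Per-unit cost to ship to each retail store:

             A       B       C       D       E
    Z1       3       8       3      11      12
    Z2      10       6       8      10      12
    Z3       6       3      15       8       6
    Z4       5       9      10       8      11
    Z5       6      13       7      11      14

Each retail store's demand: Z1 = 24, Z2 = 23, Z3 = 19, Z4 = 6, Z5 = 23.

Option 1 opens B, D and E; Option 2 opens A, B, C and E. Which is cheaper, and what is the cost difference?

Option 2 is cheaper by 248.

Option 1: {B, D, E}: Z1→B 8·24=192, Z2→B 6·23=138, Z3→B 3·19=57, Z4→D 8·6=48, Z5→D 11·23=253. Service 688; fixed 125; total 813.
Option 2: {A, B, C, E}: Z1→A 3·24=72, Z2→B 6·23=138, Z3→B 3·19=57, Z4→A 5·6=30, Z5→A 6·23=138. Service 435; fixed 130; total 565.
Difference: |813 − 565| = 248.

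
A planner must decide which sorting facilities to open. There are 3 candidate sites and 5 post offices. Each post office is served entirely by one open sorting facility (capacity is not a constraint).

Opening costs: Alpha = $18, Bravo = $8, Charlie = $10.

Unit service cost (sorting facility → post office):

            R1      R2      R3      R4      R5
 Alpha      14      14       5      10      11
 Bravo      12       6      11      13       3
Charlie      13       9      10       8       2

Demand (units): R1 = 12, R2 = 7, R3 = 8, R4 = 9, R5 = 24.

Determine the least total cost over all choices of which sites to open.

Minimum total cost: 382

For any fixed open set, each post office goes to its cheapest open site; total = fixed + service.
{Alpha, Bravo, Charlie}: R1→Bravo 12·12=144, R2→Bravo 6·7=42, R3→Alpha 5·8=40, R4→Charlie 8·9=72, R5→Charlie 2·24=48. Service 346; fixed 36; total 382.
{Bravo, Charlie}: R1→Bravo 12·12=144, R2→Bravo 6·7=42, R3→Charlie 10·8=80, R4→Charlie 8·9=72, R5→Charlie 2·24=48. Service 386; fixed 18; total 404.
{Alpha, Charlie}: R1→Charlie 13·12=156, R2→Charlie 9·7=63, R3→Alpha 5·8=40, R4→Charlie 8·9=72, R5→Charlie 2·24=48. Service 379; fixed 28; total 407.
{Bravo}: service 463 + fixed 8 = 471
No other subset beats 382.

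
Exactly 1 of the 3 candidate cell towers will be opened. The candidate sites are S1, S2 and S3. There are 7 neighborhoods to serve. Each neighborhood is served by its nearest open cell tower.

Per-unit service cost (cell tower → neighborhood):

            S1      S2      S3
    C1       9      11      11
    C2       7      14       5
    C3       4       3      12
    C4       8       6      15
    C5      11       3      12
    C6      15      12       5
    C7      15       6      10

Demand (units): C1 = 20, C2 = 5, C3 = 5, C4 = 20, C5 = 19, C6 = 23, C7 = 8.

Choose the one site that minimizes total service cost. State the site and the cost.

With exactly 1 open, each neighborhood uses its cheapest among the chosen.
{S2}: C1→S2 11·20=220, C2→S2 14·5=70, C3→S2 3·5=15, C4→S2 6·20=120, C5→S2 3·19=57, C6→S2 12·23=276, C7→S2 6·8=48. Service cost 806.
{S3}: service cost 1028
{S1}: service cost 1069
Among all 3 size-1 choices, {S2} is lowest.

Choose S2 only; total service cost 806.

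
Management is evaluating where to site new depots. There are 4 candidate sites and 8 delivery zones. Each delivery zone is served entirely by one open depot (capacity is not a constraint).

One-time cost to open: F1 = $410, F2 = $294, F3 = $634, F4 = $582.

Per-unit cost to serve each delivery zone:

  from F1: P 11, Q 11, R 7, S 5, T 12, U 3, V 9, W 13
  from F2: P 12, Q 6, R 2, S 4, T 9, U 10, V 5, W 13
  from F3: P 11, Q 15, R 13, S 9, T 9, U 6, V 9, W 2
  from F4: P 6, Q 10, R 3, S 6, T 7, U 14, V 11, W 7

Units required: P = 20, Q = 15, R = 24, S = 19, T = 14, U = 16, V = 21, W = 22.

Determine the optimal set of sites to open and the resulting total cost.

For any fixed open set, each delivery zone goes to its cheapest open site; total = fixed + service.
{F2}: P→F2 12·20=240, Q→F2 6·15=90, R→F2 2·24=48, S→F2 4·19=76, T→F2 9·14=126, U→F2 10·16=160, V→F2 5·21=105, W→F2 13·22=286. Service 1131; fixed 294; total 1425.
{F1, F2}: service 999 + fixed 704 = 1703
{F2, F4}: P→F4 6·20=120, Q→F2 6·15=90, R→F2 2·24=48, S→F2 4·19=76, T→F4 7·14=98, U→F2 10·16=160, V→F2 5·21=105, W→F4 7·22=154. Service 851; fixed 876; total 1727.
{F1, F2, F3, F4}: service 629 + fixed 1920 = 2549
No other subset beats 1425.

Open F2 only; minimum total cost 1425.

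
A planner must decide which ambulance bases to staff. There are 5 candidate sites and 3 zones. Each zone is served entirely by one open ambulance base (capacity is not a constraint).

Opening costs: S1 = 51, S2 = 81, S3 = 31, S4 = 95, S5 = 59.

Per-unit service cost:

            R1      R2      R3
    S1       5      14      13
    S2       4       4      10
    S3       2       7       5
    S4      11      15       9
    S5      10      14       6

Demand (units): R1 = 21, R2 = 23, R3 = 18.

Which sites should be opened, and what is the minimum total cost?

Open S3 only; minimum total cost 324.

For any fixed open set, each zone goes to its cheapest open site; total = fixed + service.
{S3}: R1→S3 2·21=42, R2→S3 7·23=161, R3→S3 5·18=90. Service 293; fixed 31; total 324.
{S2, S3}: R1→S3 2·21=42, R2→S2 4·23=92, R3→S3 5·18=90. Service 224; fixed 112; total 336.
{S1, S3}: service 293 + fixed 82 = 375
{S1, S2, S3, S4, S5}: R1→S3 2·21=42, R2→S2 4·23=92, R3→S3 5·18=90. Service 224; fixed 317; total 541.
No other subset beats 324.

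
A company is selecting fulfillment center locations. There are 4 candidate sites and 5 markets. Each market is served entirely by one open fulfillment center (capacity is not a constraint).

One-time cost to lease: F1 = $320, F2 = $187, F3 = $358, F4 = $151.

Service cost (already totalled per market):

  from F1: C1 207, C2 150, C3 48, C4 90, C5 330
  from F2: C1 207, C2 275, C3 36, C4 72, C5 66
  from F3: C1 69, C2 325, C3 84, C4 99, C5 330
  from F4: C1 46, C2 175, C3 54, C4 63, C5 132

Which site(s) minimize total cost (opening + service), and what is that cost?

For any fixed open set, each market goes to its cheapest open site; total = fixed + service.
{F4}: C1→F4 46, C2→F4 175, C3→F4 54, C4→F4 63, C5→F4 132. Service 470; fixed 151; total 621.
{F2, F4}: service 386 + fixed 338 = 724
{F2}: service 656 + fixed 187 = 843
{F1, F2, F3, F4}: service 361 + fixed 1016 = 1377
No other subset beats 621.

Open F4 only; minimum total cost 621.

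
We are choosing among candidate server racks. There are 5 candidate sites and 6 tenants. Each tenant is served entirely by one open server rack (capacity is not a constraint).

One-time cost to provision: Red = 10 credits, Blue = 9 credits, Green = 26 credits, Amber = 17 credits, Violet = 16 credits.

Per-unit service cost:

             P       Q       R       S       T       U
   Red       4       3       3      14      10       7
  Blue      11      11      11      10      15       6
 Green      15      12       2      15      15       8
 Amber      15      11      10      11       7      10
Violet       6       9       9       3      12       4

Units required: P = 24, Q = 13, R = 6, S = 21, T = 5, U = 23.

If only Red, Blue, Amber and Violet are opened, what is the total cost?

Total cost: 395

Each tenant is assigned to its cheapest site among the open ones.
{Red, Blue, Amber, Violet}: P→Red 4·24=96, Q→Red 3·13=39, R→Red 3·6=18, S→Violet 3·21=63, T→Amber 7·5=35, U→Violet 4·23=92. Service 343; fixed 52; total 395.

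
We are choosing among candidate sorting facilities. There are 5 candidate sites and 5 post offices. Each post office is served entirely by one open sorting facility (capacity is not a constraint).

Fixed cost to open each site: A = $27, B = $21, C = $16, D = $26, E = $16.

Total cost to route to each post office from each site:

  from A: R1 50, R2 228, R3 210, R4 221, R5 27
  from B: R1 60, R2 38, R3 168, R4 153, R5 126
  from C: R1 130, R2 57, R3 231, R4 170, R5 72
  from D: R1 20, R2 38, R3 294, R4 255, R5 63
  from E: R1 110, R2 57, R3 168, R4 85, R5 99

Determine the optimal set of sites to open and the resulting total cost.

For any fixed open set, each post office goes to its cheapest open site; total = fixed + service.
{A, D, E}: R1→D 20, R2→D 38, R3→E 168, R4→E 85, R5→A 27. Service 338; fixed 69; total 407.
{D, E}: service 374 + fixed 42 = 416
{A, C, D, E}: R1→D 20, R2→D 38, R3→E 168, R4→E 85, R5→A 27. Service 338; fixed 85; total 423.
{A, B, C, D, E}: service 338 + fixed 106 = 444
No other subset beats 407.

Open A, D and E; minimum total cost 407.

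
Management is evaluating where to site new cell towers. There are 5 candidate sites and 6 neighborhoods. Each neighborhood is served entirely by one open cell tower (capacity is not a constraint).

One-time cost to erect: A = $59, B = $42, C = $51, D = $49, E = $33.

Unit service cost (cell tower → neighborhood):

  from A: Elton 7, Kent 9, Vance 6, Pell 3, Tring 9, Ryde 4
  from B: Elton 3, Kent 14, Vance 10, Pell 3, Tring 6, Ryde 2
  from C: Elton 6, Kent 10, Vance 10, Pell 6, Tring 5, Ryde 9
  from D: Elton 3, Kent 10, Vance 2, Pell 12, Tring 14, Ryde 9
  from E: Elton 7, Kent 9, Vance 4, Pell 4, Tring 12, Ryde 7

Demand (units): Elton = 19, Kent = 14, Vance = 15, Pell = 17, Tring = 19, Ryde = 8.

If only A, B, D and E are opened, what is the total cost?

Each neighborhood is assigned to its cheapest site among the open ones.
{A, B, D, E}: Elton→B 3·19=57, Kent→A 9·14=126, Vance→D 2·15=30, Pell→A 3·17=51, Tring→B 6·19=114, Ryde→B 2·8=16. Service 394; fixed 183; total 577.

Total cost: 577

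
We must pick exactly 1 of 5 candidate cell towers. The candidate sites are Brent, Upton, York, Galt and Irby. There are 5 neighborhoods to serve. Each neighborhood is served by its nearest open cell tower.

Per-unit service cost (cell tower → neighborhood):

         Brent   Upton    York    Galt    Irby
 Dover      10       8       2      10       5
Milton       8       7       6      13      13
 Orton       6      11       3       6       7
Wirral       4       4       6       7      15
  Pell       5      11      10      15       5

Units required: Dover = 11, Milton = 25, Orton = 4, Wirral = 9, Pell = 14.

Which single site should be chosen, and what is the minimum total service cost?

Choose York only; total service cost 378.

With exactly 1 open, each neighborhood uses its cheapest among the chosen.
{York}: Dover→York 2·11=22, Milton→York 6·25=150, Orton→York 3·4=12, Wirral→York 6·9=54, Pell→York 10·14=140. Service cost 378.
{Brent}: service cost 440
{Upton}: service cost 497
Among all 5 size-1 choices, {York} is lowest.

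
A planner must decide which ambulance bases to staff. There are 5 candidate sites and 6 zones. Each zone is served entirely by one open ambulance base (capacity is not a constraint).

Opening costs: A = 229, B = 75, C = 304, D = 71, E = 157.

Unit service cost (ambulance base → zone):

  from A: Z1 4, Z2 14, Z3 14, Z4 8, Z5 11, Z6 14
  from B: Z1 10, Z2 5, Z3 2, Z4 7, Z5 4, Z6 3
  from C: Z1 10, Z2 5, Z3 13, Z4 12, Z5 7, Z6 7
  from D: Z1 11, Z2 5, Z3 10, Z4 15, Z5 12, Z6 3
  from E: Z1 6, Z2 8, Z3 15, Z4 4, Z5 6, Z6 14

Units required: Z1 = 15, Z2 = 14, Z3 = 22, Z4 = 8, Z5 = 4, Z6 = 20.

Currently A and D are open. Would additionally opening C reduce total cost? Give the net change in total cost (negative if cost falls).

Current service cost with {A, D}: 518.
Adding C: each zone re-picks its cheapest; new service cost 502, saving 16.
Extra fixed cost: 304. Net change = 304 − 16 = 288.
(Totals: 818 → 1106.)

No — net change +288 (cost rises by 288).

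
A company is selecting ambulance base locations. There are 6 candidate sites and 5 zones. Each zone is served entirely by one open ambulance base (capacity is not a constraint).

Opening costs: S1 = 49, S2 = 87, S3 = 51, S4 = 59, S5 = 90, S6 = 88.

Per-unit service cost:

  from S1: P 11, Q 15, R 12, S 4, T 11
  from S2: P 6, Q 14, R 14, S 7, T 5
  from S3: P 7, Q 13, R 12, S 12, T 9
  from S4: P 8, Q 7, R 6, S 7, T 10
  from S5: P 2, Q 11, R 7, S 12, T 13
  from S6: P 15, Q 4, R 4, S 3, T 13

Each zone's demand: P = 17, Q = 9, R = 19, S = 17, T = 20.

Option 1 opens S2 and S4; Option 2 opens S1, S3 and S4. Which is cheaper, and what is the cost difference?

Option 1 is cheaper by 59.

Option 1: {S2, S4}: P→S2 6·17=102, Q→S4 7·9=63, R→S4 6·19=114, S→S2 7·17=119, T→S2 5·20=100. Service 498; fixed 146; total 644.
Option 2: {S1, S3, S4}: P→S3 7·17=119, Q→S4 7·9=63, R→S4 6·19=114, S→S1 4·17=68, T→S3 9·20=180. Service 544; fixed 159; total 703.
Difference: |644 − 703| = 59.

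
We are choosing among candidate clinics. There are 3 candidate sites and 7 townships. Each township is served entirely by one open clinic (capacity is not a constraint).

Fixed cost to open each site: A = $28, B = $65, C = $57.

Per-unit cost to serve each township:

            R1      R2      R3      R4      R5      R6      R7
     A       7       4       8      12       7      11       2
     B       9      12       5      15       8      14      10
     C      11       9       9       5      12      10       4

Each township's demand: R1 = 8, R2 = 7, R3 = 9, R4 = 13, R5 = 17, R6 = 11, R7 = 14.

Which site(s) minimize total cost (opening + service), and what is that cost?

For any fixed open set, each township goes to its cheapest open site; total = fixed + service.
{A, C}: R1→A 7·8=56, R2→A 4·7=28, R3→A 8·9=72, R4→C 5·13=65, R5→A 7·17=119, R6→C 10·11=110, R7→A 2·14=28. Service 478; fixed 85; total 563.
{A, B, C}: service 451 + fixed 150 = 601
{A}: service 580 + fixed 28 = 608
No other subset beats 563.

Open A and C; minimum total cost 563.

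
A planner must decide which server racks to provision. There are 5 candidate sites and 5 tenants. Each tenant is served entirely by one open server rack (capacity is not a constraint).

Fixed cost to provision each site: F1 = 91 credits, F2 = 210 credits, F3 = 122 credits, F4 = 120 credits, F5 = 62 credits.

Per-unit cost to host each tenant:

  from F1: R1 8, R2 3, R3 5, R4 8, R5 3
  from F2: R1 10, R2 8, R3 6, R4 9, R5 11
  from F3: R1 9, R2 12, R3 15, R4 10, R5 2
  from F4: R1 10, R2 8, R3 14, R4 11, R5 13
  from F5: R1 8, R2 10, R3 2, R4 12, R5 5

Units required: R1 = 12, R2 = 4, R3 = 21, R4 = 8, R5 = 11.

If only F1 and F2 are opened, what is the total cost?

Total cost: 611

Each tenant is assigned to its cheapest site among the open ones.
{F1, F2}: R1→F1 8·12=96, R2→F1 3·4=12, R3→F1 5·21=105, R4→F1 8·8=64, R5→F1 3·11=33. Service 310; fixed 301; total 611.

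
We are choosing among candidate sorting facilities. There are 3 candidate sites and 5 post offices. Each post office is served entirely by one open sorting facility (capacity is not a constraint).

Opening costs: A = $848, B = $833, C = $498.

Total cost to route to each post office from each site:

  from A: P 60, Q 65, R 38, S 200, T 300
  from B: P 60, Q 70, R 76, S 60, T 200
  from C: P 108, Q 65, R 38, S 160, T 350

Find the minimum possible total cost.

Minimum total cost: 1219

For any fixed open set, each post office goes to its cheapest open site; total = fixed + service.
{C}: P→C 108, Q→C 65, R→C 38, S→C 160, T→C 350. Service 721; fixed 498; total 1219.
{B}: service 466 + fixed 833 = 1299
{A}: service 663 + fixed 848 = 1511
{A, B, C}: P→A 60, Q→A 65, R→A 38, S→B 60, T→B 200. Service 423; fixed 2179; total 2602.
(All 7 nonempty subsets were checked; C only is lowest.)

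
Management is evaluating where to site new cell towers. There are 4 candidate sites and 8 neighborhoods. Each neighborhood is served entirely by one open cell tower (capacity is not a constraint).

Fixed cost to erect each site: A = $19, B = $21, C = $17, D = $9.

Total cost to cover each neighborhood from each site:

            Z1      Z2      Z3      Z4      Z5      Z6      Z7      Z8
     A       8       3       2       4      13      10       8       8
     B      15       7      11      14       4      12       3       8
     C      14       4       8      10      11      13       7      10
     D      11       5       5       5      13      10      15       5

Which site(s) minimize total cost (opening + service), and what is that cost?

For any fixed open set, each neighborhood goes to its cheapest open site; total = fixed + service.
{A}: Z1→A 8, Z2→A 3, Z3→A 2, Z4→A 4, Z5→A 13, Z6→A 10, Z7→A 8, Z8→A 8. Service 56; fixed 19; total 75.
{B, D}: Z1→D 11, Z2→D 5, Z3→D 5, Z4→D 5, Z5→B 4, Z6→D 10, Z7→B 3, Z8→D 5. Service 48; fixed 30; total 78.
{D}: service 69 + fixed 9 = 78
{A, B, C, D}: service 39 + fixed 66 = 105
No other subset beats 75.

Open A only; minimum total cost 75.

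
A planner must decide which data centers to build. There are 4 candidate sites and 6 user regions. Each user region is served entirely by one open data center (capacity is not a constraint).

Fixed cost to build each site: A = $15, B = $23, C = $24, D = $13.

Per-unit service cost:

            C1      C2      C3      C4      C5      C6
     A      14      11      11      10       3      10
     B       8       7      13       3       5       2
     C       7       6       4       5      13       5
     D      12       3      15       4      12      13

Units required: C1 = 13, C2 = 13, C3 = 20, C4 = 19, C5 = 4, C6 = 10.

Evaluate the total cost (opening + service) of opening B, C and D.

Each user region is assigned to its cheapest site among the open ones.
{B, C, D}: C1→C 7·13=91, C2→D 3·13=39, C3→C 4·20=80, C4→B 3·19=57, C5→B 5·4=20, C6→B 2·10=20. Service 307; fixed 60; total 367.

Total cost: 367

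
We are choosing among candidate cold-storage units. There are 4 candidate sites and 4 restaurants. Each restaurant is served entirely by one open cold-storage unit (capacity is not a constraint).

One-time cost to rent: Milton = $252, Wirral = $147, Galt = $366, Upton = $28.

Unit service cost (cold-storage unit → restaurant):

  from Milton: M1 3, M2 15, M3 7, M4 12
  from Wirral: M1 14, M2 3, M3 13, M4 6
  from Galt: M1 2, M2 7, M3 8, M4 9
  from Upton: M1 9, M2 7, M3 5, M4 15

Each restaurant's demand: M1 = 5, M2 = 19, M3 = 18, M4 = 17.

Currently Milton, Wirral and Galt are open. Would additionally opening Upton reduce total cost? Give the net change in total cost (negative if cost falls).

Yes — net change −8 (cost falls by 8).

Current service cost with {Milton, Wirral, Galt}: 295.
Adding Upton: each restaurant re-picks its cheapest; new service cost 259, saving 36.
Extra fixed cost: 28. Net change = 28 − 36 = -8.
(Totals: 1060 → 1052.)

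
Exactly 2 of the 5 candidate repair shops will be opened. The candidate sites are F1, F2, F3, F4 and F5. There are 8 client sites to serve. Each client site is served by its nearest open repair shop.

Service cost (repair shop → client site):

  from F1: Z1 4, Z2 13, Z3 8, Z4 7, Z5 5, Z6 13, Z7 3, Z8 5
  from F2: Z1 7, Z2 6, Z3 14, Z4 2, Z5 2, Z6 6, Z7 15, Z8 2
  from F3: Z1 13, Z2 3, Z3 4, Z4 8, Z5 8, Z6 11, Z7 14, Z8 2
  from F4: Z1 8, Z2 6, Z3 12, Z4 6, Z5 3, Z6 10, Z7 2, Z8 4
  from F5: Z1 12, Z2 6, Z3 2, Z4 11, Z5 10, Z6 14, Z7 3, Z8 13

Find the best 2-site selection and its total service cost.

With exactly 2 open, each client site uses its cheapest among the chosen.
{F2, F5}: Z1→F2 7, Z2→F2 6, Z3→F5 2, Z4→F2 2, Z5→F2 2, Z6→F2 6, Z7→F5 3, Z8→F2 2. Service cost 30.
{F1, F2}: service cost 33
{F3, F4}: service cost 38
Among all 10 size-2 choices, {F2, F5} is lowest.

Choose F2 and F5; total service cost 30.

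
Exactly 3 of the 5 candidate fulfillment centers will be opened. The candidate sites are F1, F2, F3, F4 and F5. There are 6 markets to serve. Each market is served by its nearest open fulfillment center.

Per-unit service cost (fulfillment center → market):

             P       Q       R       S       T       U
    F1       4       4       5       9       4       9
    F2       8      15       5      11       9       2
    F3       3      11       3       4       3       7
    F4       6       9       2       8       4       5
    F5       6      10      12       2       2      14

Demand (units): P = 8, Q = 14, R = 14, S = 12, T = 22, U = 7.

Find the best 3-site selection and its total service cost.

With exactly 3 open, each market uses its cheapest among the chosen.
{F1, F4, F5}: P→F1 4·8=32, Q→F1 4·14=56, R→F4 2·14=28, S→F5 2·12=24, T→F5 2·22=44, U→F4 5·7=35. Service cost 219.
{F1, F3, F5}: service cost 239
{F1, F2, F5}: service cost 240
Among all 10 size-3 choices, {F1, F4, F5} is lowest.

Choose F1, F4 and F5; total service cost 219.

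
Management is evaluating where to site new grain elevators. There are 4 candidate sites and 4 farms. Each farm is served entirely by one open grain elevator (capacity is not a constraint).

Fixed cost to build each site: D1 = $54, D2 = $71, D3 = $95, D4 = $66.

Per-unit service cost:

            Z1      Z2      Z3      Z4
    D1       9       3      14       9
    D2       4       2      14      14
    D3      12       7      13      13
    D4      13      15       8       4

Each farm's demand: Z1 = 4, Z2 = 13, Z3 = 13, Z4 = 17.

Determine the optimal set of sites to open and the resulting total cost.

Open D2 and D4; minimum total cost 351.

For any fixed open set, each farm goes to its cheapest open site; total = fixed + service.
{D2, D4}: Z1→D2 4·4=16, Z2→D2 2·13=26, Z3→D4 8·13=104, Z4→D4 4·17=68. Service 214; fixed 137; total 351.
{D1, D4}: service 247 + fixed 120 = 367
{D1, D2, D4}: Z1→D2 4·4=16, Z2→D2 2·13=26, Z3→D4 8·13=104, Z4→D4 4·17=68. Service 214; fixed 191; total 405.
{D1, D2, D3, D4}: service 214 + fixed 286 = 500
No other subset beats 351.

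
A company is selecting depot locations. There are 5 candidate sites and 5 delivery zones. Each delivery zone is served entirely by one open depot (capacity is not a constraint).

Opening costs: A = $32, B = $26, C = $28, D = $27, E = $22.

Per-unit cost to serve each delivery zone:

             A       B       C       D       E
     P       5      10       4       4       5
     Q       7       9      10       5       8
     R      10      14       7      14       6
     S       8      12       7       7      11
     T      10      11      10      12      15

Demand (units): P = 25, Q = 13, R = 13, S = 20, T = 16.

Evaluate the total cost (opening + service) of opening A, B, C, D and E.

Total cost: 678

Each delivery zone is assigned to its cheapest site among the open ones.
{A, B, C, D, E}: P→C 4·25=100, Q→D 5·13=65, R→E 6·13=78, S→C 7·20=140, T→A 10·16=160. Service 543; fixed 135; total 678.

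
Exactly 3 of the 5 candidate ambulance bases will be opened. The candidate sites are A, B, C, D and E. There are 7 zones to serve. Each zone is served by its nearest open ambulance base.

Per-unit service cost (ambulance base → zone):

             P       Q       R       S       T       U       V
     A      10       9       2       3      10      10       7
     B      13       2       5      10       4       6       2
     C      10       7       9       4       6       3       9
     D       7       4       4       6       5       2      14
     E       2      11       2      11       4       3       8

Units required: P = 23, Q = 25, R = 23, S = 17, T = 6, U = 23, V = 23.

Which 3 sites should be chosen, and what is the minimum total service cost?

Choose A, B and E; total service cost 332.

With exactly 3 open, each zone uses its cheapest among the chosen.
{A, B, E}: P→E 2·23=46, Q→B 2·25=50, R→A 2·23=46, S→A 3·17=51, T→B 4·6=24, U→E 3·23=69, V→B 2·23=46. Service cost 332.
{B, C, E}: service cost 349
{B, D, E}: service cost 360
Among all 10 size-3 choices, {A, B, E} is lowest.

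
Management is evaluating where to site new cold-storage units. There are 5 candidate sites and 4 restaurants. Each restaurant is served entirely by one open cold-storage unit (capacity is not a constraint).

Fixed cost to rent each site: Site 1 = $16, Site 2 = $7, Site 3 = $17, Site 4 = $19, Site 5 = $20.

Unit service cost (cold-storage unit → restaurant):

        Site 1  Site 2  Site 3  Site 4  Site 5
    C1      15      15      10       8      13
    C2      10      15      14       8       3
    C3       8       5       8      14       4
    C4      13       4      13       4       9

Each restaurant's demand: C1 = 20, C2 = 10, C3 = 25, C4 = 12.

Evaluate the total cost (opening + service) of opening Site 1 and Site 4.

Each restaurant is assigned to its cheapest site among the open ones.
{Site 1, Site 4}: C1→Site 4 8·20=160, C2→Site 4 8·10=80, C3→Site 1 8·25=200, C4→Site 4 4·12=48. Service 488; fixed 35; total 523.

Total cost: 523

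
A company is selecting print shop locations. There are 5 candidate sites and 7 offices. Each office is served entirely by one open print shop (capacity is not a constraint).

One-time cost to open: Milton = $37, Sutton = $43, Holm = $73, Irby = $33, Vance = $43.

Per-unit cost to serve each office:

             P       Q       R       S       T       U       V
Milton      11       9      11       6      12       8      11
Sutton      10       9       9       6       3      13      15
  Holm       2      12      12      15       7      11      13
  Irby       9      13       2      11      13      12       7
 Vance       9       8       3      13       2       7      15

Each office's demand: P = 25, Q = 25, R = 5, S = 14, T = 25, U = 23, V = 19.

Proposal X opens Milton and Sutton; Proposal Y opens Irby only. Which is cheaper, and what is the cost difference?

Proposal X is cheaper by 329.

Proposal X: {Milton, Sutton}: P→Sutton 10·25=250, Q→Milton 9·25=225, R→Sutton 9·5=45, S→Milton 6·14=84, T→Sutton 3·25=75, U→Milton 8·23=184, V→Milton 11·19=209. Service 1072; fixed 80; total 1152.
Proposal Y: {Irby}: P→Irby 9·25=225, Q→Irby 13·25=325, R→Irby 2·5=10, S→Irby 11·14=154, T→Irby 13·25=325, U→Irby 12·23=276, V→Irby 7·19=133. Service 1448; fixed 33; total 1481.
Difference: |1152 − 1481| = 329.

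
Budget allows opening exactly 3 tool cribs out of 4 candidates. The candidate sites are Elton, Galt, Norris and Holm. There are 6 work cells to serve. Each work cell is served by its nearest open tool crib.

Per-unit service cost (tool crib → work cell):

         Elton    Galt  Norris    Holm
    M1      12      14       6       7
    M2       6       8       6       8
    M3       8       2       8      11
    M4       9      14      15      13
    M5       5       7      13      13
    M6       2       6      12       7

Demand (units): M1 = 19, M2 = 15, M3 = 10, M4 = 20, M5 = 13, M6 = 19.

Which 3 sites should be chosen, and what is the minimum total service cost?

Choose Elton, Galt and Norris; total service cost 507.

With exactly 3 open, each work cell uses its cheapest among the chosen.
{Elton, Galt, Norris}: M1→Norris 6·19=114, M2→Elton 6·15=90, M3→Galt 2·10=20, M4→Elton 9·20=180, M5→Elton 5·13=65, M6→Elton 2·19=38. Service cost 507.
{Elton, Galt, Holm}: service cost 526
{Elton, Norris, Holm}: service cost 567
Among all 4 size-3 choices, {Elton, Galt, Norris} is lowest.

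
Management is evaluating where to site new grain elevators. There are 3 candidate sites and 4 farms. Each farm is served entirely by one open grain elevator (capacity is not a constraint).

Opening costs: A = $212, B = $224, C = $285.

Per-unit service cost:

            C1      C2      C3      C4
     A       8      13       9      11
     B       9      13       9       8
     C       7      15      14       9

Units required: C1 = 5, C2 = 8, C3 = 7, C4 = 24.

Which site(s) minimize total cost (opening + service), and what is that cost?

Open B only; minimum total cost 628.

For any fixed open set, each farm goes to its cheapest open site; total = fixed + service.
{B}: C1→B 9·5=45, C2→B 13·8=104, C3→B 9·7=63, C4→B 8·24=192. Service 404; fixed 224; total 628.
{A}: C1→A 8·5=40, C2→A 13·8=104, C3→A 9·7=63, C4→A 11·24=264. Service 471; fixed 212; total 683.
{C}: C1→C 7·5=35, C2→C 15·8=120, C3→C 14·7=98, C4→C 9·24=216. Service 469; fixed 285; total 754.
{A, B, C}: C1→C 7·5=35, C2→A 13·8=104, C3→A 9·7=63, C4→B 8·24=192. Service 394; fixed 721; total 1115.
(All 7 nonempty subsets were checked; B only is lowest.)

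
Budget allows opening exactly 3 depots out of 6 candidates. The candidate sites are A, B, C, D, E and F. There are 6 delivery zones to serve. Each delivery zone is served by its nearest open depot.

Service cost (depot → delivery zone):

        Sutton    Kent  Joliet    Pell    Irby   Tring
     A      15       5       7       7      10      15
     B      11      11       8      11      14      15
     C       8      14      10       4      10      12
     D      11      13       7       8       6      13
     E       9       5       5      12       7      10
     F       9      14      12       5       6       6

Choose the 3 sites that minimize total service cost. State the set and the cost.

With exactly 3 open, each delivery zone uses its cheapest among the chosen.
{C, E, F}: Sutton→C 8, Kent→E 5, Joliet→E 5, Pell→C 4, Irby→F 6, Tring→F 6. Service cost 34.
{A, C, F}: service cost 36
{A, E, F}: service cost 36
Among all 20 size-3 choices, {C, E, F} is lowest.

Choose C, E and F; total service cost 34.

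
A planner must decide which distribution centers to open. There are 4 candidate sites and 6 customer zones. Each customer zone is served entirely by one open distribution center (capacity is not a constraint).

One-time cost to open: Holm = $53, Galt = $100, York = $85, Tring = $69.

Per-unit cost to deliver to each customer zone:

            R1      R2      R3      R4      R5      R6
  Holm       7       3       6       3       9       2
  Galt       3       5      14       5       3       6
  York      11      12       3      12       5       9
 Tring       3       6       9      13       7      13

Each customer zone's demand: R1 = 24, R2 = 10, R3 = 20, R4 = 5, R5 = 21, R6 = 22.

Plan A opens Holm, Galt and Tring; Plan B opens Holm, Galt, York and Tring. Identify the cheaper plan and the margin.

Plan A is cheaper by 25.

Plan A: {Holm, Galt, Tring}: R1→Galt 3·24=72, R2→Holm 3·10=30, R3→Holm 6·20=120, R4→Holm 3·5=15, R5→Galt 3·21=63, R6→Holm 2·22=44. Service 344; fixed 222; total 566.
Plan B: {Holm, Galt, York, Tring}: R1→Galt 3·24=72, R2→Holm 3·10=30, R3→York 3·20=60, R4→Holm 3·5=15, R5→Galt 3·21=63, R6→Holm 2·22=44. Service 284; fixed 307; total 591.
Difference: |566 − 591| = 25.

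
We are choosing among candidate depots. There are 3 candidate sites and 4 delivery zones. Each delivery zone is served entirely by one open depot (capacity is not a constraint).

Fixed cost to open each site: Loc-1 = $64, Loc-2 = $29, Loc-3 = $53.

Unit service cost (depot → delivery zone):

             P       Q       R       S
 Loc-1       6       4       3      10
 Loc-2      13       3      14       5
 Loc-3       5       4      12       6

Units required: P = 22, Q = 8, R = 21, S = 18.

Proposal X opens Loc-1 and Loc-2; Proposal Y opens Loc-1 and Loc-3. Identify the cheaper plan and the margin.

Proposal X is cheaper by 28.

Proposal X: {Loc-1, Loc-2}: P→Loc-1 6·22=132, Q→Loc-2 3·8=24, R→Loc-1 3·21=63, S→Loc-2 5·18=90. Service 309; fixed 93; total 402.
Proposal Y: {Loc-1, Loc-3}: P→Loc-3 5·22=110, Q→Loc-1 4·8=32, R→Loc-1 3·21=63, S→Loc-3 6·18=108. Service 313; fixed 117; total 430.
Difference: |402 − 430| = 28.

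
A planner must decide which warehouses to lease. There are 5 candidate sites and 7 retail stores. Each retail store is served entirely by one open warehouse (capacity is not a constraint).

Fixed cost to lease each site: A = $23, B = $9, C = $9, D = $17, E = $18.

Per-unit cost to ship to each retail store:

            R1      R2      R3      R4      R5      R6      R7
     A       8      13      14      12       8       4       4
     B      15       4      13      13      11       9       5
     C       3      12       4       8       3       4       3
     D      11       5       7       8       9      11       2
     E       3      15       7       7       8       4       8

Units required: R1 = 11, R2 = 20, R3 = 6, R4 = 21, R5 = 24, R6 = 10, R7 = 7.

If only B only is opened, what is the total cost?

Total cost: 994

Each retail store is assigned to its cheapest site among the open ones.
{B}: R1→B 15·11=165, R2→B 4·20=80, R3→B 13·6=78, R4→B 13·21=273, R5→B 11·24=264, R6→B 9·10=90, R7→B 5·7=35. Service 985; fixed 9; total 994.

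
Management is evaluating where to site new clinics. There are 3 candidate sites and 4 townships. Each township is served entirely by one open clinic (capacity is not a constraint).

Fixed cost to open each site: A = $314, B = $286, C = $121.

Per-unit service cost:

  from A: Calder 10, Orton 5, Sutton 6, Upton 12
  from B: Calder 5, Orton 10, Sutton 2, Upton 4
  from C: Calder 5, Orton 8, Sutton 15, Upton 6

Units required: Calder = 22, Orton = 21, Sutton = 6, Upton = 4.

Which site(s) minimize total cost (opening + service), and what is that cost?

Open C only; minimum total cost 513.

For any fixed open set, each township goes to its cheapest open site; total = fixed + service.
{C}: Calder→C 5·22=110, Orton→C 8·21=168, Sutton→C 15·6=90, Upton→C 6·4=24. Service 392; fixed 121; total 513.
{B}: Calder→B 5·22=110, Orton→B 10·21=210, Sutton→B 2·6=12, Upton→B 4·4=16. Service 348; fixed 286; total 634.
{A, C}: Calder→C 5·22=110, Orton→A 5·21=105, Sutton→A 6·6=36, Upton→C 6·4=24. Service 275; fixed 435; total 710.
{A, B, C}: service 243 + fixed 721 = 964
No other subset beats 513.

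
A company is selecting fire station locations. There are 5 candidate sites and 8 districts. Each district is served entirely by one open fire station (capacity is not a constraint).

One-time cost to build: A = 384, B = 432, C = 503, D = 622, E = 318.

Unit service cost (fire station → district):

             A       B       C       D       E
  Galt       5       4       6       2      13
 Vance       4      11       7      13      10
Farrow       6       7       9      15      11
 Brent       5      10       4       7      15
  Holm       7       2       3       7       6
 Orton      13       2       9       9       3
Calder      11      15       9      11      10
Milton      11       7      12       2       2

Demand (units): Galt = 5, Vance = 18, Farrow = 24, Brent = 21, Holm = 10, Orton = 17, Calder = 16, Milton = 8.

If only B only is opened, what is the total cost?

Each district is assigned to its cheapest site among the open ones.
{B}: Galt→B 4·5=20, Vance→B 11·18=198, Farrow→B 7·24=168, Brent→B 10·21=210, Holm→B 2·10=20, Orton→B 2·17=34, Calder→B 15·16=240, Milton→B 7·8=56. Service 946; fixed 432; total 1378.

Total cost: 1378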